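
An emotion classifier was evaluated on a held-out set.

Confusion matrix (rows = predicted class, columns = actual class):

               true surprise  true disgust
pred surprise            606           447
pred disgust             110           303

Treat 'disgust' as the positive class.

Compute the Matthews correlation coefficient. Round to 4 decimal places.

MCC = (TP·TN − FP·FN) / √((TP+FP)(TP+FN)(TN+FP)(TN+FN))
Numerator = 303·606 − 110·447 = 134448
Denominator = √(413·750·716·1053) = √233535393000 = 483254.9979
MCC = 134448 / 483254.9979 = 0.2782

0.2782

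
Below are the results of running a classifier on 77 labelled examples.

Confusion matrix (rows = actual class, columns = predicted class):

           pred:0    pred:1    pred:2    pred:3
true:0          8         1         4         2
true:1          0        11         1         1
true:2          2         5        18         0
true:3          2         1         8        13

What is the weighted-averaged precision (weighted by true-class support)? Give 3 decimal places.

0.675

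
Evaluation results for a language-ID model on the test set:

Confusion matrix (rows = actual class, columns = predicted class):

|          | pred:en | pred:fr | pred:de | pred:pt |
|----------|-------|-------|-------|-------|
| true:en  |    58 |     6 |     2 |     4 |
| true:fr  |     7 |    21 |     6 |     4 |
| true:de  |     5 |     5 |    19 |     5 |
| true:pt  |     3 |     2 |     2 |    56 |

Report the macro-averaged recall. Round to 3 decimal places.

0.707

Per-class recall (TP/(TP+FN)):
  en: TP=58, FN=6+2+4=12 → 58/70 = 0.8286
  fr: TP=21, FN=7+6+4=17 → 21/38 = 0.5526
  de: TP=19, FN=5+5+5=15 → 19/34 = 0.5588
  pt: TP=56, FN=3+2+2=7 → 56/63 = 0.8889
Macro-recall = mean = (0.8286 + 0.5526 + 0.5588 + 0.8889) / 4 = 0.707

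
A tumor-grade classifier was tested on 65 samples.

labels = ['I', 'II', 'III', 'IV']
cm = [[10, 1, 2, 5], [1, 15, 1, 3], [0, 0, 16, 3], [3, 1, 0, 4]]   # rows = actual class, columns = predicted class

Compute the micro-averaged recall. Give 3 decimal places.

Micro-averaging pools counts across classes: ΣTP=45, ΣFP=20, ΣFN=20.
Micro-recall = TP/(TP+FN) on pooled counts = 0.692 (equals overall accuracy in single-label multiclass).

0.692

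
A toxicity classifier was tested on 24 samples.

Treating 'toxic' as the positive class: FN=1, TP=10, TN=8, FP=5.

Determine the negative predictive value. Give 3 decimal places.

0.889

NPV = TN/(TN+FN) = 8/(8+1) = 0.889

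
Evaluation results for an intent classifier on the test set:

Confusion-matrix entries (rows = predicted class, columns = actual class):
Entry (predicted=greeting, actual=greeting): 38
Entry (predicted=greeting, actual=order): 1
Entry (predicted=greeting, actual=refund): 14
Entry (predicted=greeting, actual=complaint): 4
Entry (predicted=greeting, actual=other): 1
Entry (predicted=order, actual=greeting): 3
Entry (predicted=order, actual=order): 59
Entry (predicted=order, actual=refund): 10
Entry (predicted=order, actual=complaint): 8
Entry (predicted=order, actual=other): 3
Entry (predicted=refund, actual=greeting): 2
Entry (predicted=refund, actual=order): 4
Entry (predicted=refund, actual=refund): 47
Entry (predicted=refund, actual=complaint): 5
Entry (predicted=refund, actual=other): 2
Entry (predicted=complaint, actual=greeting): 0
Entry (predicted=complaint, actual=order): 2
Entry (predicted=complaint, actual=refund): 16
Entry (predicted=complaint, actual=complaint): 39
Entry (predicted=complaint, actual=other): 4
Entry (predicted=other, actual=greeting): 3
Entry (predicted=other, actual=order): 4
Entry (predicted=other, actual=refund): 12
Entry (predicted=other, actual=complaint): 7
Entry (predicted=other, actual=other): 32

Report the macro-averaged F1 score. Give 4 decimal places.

0.6724

Per-class F1 score (2·TP/(2·TP+FP+FN)):
  greeting: TP=38, FP=1+14+4+1=20, FN=3+2+0+3=8 → 76/104 = 0.73077
  order: TP=59, FP=3+10+8+3=24, FN=1+4+2+4=11 → 118/153 = 0.77124
  refund: TP=47, FP=2+4+5+2=13, FN=14+10+16+12=52 → 94/159 = 0.59119
  complaint: TP=39, FP=0+2+16+4=22, FN=4+8+5+7=24 → 78/124 = 0.62903
  other: TP=32, FP=3+4+12+7=26, FN=1+3+2+4=10 → 64/100 = 0.64000
Macro-F1 score = mean = (0.73077 + 0.77124 + 0.59119 + 0.62903 + 0.64000) / 5 = 0.6724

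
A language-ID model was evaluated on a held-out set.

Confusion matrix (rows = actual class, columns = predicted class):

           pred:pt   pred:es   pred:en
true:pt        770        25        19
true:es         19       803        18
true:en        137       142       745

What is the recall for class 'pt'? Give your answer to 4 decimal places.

0.9459

recall = TP/(TP+FN).
pt: TP=770, FN=25+19=44 → 770/814 = 0.94595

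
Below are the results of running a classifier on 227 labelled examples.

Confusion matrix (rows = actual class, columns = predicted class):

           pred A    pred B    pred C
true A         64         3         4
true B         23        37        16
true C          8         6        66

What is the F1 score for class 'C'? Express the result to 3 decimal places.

0.795

One-vs-rest for 'C': TP = diagonal; FP = other classes predicted 'C'; FN = 'C' predicted as other.
F1 score = 2·TP/(2·TP+FP+FN).
C: TP=66, FP=4+16=20, FN=8+6=14 → 132/166 = 0.7952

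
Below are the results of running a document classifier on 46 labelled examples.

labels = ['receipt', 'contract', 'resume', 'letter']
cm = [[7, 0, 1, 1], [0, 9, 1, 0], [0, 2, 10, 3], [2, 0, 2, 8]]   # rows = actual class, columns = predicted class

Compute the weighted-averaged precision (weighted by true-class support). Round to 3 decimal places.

0.737

Per-class precision (TP/(TP+FP)):
  receipt: TP=7, FP=0+0+2=2 → 7/9 = 0.7778
  contract: TP=9, FP=0+2+0=2 → 9/11 = 0.8182
  resume: TP=10, FP=1+1+2=4 → 10/14 = 0.7143
  letter: TP=8, FP=1+0+3=4 → 8/12 = 0.6667
Weighted-precision = Σ (supportᵢ/N)·precisionᵢ with N=46: (9/46)·0.7778 + (10/46)·0.8182 + (15/46)·0.7143 + (12/46)·0.6667 = 0.737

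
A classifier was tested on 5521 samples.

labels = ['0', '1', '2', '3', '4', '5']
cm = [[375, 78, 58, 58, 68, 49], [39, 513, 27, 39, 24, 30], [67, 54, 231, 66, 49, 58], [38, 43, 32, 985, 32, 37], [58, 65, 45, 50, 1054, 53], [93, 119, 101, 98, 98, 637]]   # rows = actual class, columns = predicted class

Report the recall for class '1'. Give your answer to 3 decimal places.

Treat '1' as positive and all other classes as negative.
recall = TP/(TP+FN).
1: TP=513, FN=39+27+39+24+30=159 → 513/672 = 0.7634

0.763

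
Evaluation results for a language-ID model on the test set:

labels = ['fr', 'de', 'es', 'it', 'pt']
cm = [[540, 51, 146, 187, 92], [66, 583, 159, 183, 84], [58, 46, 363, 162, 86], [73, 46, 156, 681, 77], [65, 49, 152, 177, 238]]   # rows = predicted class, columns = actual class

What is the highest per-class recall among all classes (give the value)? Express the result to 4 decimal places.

Per-class recall (TP/(TP+FN)):
  fr: TP=540, FN=66+58+73+65=262 → 540/802 = 0.67332
  de: TP=583, FN=51+46+46+49=192 → 583/775 = 0.75226
  es: TP=363, FN=146+159+156+152=613 → 363/976 = 0.37193
  it: TP=681, FN=187+183+162+177=709 → 681/1390 = 0.48993
  pt: TP=238, FN=92+84+86+77=339 → 238/577 = 0.41248
Highest is class 'de' with recall = 0.7523.

0.7523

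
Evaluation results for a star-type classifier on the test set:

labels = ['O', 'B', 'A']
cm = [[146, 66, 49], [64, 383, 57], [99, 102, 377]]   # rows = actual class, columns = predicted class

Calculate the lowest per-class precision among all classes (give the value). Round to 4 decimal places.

Per-class precision (TP/(TP+FP)):
  O: TP=146, FP=64+99=163 → 146/309 = 0.47249
  B: TP=383, FP=66+102=168 → 383/551 = 0.69510
  A: TP=377, FP=49+57=106 → 377/483 = 0.78054
Lowest is class 'O' with precision = 0.4725.

0.4725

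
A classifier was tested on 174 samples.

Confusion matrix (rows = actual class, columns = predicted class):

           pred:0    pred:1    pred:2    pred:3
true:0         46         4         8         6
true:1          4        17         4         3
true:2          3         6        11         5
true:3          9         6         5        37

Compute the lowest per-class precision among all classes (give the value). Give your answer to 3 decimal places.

0.393

Per-class precision (TP/(TP+FP)):
  0: TP=46, FP=4+3+9=16 → 46/62 = 0.7419
  1: TP=17, FP=4+6+6=16 → 17/33 = 0.5152
  2: TP=11, FP=8+4+5=17 → 11/28 = 0.3929
  3: TP=37, FP=6+3+5=14 → 37/51 = 0.7255
Lowest is class '2' with precision = 0.393.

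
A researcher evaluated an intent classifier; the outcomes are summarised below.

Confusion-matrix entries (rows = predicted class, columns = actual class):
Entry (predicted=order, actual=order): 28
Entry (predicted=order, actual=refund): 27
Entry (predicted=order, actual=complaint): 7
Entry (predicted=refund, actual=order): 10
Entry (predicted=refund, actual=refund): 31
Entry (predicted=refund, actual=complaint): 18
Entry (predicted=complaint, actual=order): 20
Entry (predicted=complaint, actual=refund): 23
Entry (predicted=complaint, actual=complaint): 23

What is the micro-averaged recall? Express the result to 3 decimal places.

0.439

Micro-averaging pools counts across classes: ΣTP=82, ΣFP=105, ΣFN=105.
Micro-recall = TP/(TP+FN) on pooled counts = 0.439 (equals overall accuracy in single-label multiclass).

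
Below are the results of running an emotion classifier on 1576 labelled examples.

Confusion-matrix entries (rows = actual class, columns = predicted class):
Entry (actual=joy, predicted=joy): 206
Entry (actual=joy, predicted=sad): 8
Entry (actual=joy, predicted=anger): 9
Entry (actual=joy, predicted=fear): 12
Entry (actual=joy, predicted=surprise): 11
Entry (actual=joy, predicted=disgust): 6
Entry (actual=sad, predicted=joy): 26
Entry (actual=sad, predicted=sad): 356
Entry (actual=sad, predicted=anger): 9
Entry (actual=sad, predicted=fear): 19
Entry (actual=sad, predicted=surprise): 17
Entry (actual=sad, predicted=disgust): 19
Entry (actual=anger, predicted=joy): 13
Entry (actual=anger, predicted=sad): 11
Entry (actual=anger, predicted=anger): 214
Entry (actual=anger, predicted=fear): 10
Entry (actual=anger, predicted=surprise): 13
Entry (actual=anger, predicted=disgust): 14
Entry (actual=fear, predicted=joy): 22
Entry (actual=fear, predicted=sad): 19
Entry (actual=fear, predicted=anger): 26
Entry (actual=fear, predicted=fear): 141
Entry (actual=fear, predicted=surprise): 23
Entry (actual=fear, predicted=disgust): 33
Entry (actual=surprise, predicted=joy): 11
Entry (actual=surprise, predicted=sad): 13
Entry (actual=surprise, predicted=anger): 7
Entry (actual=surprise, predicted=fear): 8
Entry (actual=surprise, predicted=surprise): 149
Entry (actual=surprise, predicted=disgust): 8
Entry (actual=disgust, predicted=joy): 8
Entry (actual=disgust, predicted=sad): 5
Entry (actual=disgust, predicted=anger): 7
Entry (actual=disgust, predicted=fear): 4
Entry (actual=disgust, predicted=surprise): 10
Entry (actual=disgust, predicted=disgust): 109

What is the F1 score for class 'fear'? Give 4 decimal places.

Treat 'fear' as positive and all other classes as negative.
F1 score = 2·TP/(2·TP+FP+FN).
fear: TP=141, FP=12+19+10+8+4=53, FN=22+19+26+23+33=123 → 282/458 = 0.61572

0.6157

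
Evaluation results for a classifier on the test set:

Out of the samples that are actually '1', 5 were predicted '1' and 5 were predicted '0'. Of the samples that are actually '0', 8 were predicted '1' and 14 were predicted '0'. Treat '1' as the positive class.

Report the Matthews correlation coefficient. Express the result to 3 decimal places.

MCC = (TP·TN − FP·FN) / √((TP+FP)(TP+FN)(TN+FP)(TN+FN))
Numerator = 5·14 − 8·5 = 30
Denominator = √(13·10·22·19) = √54340 = 233.1094
MCC = 30 / 233.1094 = 0.129

0.129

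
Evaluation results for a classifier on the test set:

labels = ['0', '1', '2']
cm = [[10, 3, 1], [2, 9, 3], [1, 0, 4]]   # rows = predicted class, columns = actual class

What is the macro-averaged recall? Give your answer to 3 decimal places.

0.673

Per-class recall (TP/(TP+FN)):
  0: TP=10, FN=2+1=3 → 10/13 = 0.7692
  1: TP=9, FN=3+0=3 → 9/12 = 0.7500
  2: TP=4, FN=1+3=4 → 4/8 = 0.5000
Macro-recall = mean = (0.7692 + 0.7500 + 0.5000) / 3 = 0.673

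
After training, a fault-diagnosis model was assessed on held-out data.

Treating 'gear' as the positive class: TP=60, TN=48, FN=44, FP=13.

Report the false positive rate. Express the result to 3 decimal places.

0.213

FPR = FP/(FP+TN) = 13/(13+48) = 0.213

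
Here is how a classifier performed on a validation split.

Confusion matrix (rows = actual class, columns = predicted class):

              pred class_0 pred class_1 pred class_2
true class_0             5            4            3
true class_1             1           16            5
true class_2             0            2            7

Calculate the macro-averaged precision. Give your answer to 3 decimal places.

0.676

Per-class precision (TP/(TP+FP)):
  class_0: TP=5, FP=1+0=1 → 5/6 = 0.8333
  class_1: TP=16, FP=4+2=6 → 16/22 = 0.7273
  class_2: TP=7, FP=3+5=8 → 7/15 = 0.4667
Macro-precision = mean = (0.8333 + 0.7273 + 0.4667) / 3 = 0.676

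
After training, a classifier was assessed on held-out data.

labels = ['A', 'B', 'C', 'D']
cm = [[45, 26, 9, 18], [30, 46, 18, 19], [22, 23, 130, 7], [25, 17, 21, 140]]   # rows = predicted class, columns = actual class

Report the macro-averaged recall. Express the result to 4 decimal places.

Per-class recall (TP/(TP+FN)):
  A: TP=45, FN=30+22+25=77 → 45/122 = 0.36885
  B: TP=46, FN=26+23+17=66 → 46/112 = 0.41071
  C: TP=130, FN=9+18+21=48 → 130/178 = 0.73034
  D: TP=140, FN=18+19+7=44 → 140/184 = 0.76087
Macro-recall = mean = (0.36885 + 0.41071 + 0.73034 + 0.76087) / 4 = 0.5677

0.5677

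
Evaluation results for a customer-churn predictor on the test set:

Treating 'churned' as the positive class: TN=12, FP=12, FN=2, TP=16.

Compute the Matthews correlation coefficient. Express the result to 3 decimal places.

0.408

MCC = (TP·TN − FP·FN) / √((TP+FP)(TP+FN)(TN+FP)(TN+FN))
Numerator = 16·12 − 12·2 = 168
Denominator = √(28·18·24·14) = √169344 = 411.5143
MCC = 168 / 411.5143 = 0.408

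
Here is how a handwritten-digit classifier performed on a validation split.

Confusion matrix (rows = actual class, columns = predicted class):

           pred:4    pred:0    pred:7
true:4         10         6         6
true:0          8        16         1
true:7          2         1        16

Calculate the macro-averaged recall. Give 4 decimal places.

0.6456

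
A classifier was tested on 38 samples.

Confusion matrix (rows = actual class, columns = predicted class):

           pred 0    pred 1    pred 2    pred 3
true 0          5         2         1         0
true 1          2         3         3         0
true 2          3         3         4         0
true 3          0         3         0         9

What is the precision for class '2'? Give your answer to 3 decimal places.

0.500

precision = TP/(TP+FP).
2: TP=4, FP=1+3+0=4 → 4/8 = 0.5000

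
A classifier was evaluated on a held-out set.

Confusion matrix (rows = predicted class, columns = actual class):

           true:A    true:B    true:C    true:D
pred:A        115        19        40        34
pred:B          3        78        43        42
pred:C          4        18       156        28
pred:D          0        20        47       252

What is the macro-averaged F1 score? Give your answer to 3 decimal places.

0.649

Per-class F1 score (2·TP/(2·TP+FP+FN)):
  A: TP=115, FP=19+40+34=93, FN=3+4+0=7 → 230/330 = 0.6970
  B: TP=78, FP=3+43+42=88, FN=19+18+20=57 → 156/301 = 0.5183
  C: TP=156, FP=4+18+28=50, FN=40+43+47=130 → 312/492 = 0.6341
  D: TP=252, FP=0+20+47=67, FN=34+42+28=104 → 504/675 = 0.7467
Macro-F1 score = mean = (0.6970 + 0.5183 + 0.6341 + 0.7467) / 4 = 0.649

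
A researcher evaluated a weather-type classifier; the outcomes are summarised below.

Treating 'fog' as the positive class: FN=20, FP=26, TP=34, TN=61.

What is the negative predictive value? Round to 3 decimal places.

0.753

NPV = TN/(TN+FN) = 61/(61+20) = 0.753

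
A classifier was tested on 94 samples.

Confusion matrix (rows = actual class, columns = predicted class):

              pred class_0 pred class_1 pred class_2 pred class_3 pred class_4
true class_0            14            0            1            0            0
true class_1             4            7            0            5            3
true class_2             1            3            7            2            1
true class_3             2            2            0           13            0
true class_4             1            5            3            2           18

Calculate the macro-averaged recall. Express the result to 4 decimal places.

Per-class recall (TP/(TP+FN)):
  class_0: TP=14, FN=0+1+0+0=1 → 14/15 = 0.93333
  class_1: TP=7, FN=4+0+5+3=12 → 7/19 = 0.36842
  class_2: TP=7, FN=1+3+2+1=7 → 7/14 = 0.50000
  class_3: TP=13, FN=2+2+0+0=4 → 13/17 = 0.76471
  class_4: TP=18, FN=1+5+3+2=11 → 18/29 = 0.62069
Macro-recall = mean = (0.93333 + 0.36842 + 0.50000 + 0.76471 + 0.62069) / 5 = 0.6374

0.6374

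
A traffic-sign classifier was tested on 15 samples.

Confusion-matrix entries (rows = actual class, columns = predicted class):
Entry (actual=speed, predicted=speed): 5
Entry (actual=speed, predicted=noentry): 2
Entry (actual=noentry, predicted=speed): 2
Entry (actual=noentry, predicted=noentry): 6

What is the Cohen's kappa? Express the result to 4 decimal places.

Observed agreement pₒ = trace/N = 11/15 = 0.73333
Expected agreement pₑ = Σ (rowᵢ·colᵢ)/N² = (7·7 + 8·8)/15² = 0.50222
κ = (pₒ − pₑ)/(1 − pₑ) = (0.73333 − 0.50222)/(1 − 0.50222) = 0.4643

0.4643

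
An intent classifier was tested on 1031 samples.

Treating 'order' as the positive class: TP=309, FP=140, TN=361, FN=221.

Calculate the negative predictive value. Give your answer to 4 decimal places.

0.6203

NPV = TN/(TN+FN) = 361/(361+221) = 0.6203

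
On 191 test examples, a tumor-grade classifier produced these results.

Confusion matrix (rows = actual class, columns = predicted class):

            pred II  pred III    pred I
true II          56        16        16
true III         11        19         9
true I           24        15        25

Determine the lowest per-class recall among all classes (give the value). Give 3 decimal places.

0.391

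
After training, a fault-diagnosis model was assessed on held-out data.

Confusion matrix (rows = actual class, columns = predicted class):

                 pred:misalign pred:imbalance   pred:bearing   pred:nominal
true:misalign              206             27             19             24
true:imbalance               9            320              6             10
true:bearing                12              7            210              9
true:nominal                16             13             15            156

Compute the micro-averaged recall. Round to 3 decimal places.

0.842

Micro-averaging pools counts across classes: ΣTP=892, ΣFP=167, ΣFN=167.
Micro-recall = TP/(TP+FN) on pooled counts = 0.842 (equals overall accuracy in single-label multiclass).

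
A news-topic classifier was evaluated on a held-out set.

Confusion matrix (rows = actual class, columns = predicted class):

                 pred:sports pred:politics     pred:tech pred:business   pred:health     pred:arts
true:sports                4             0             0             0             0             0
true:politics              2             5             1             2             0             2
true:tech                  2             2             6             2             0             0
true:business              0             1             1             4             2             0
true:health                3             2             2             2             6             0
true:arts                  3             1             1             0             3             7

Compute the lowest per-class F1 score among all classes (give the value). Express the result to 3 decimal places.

0.435

Per-class F1 score (2·TP/(2·TP+FP+FN)):
  sports: TP=4, FP=2+2+0+3+3=10, FN=0+0+0+0+0=0 → 8/18 = 0.4444
  politics: TP=5, FP=0+2+1+2+1=6, FN=2+1+2+0+2=7 → 10/23 = 0.4348
  tech: TP=6, FP=0+1+1+2+1=5, FN=2+2+2+0+0=6 → 12/23 = 0.5217
  business: TP=4, FP=0+2+2+2+0=6, FN=0+1+1+2+0=4 → 8/18 = 0.4444
  health: TP=6, FP=0+0+0+2+3=5, FN=3+2+2+2+0=9 → 12/26 = 0.4615
  arts: TP=7, FP=0+2+0+0+0=2, FN=3+1+1+0+3=8 → 14/24 = 0.5833
Lowest is class 'politics' with F1 score = 0.435.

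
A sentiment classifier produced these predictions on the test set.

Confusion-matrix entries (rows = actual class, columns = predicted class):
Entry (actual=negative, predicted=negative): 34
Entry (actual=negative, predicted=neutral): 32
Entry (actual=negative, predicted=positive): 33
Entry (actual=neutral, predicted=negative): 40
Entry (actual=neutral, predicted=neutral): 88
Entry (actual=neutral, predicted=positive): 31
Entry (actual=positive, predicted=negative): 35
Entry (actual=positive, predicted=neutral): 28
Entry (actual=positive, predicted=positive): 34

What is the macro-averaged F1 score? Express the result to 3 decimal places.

0.416

Per-class F1 score (2·TP/(2·TP+FP+FN)):
  negative: TP=34, FP=40+35=75, FN=32+33=65 → 68/208 = 0.3269
  neutral: TP=88, FP=32+28=60, FN=40+31=71 → 176/307 = 0.5733
  positive: TP=34, FP=33+31=64, FN=35+28=63 → 68/195 = 0.3487
Macro-F1 score = mean = (0.3269 + 0.5733 + 0.3487) / 3 = 0.416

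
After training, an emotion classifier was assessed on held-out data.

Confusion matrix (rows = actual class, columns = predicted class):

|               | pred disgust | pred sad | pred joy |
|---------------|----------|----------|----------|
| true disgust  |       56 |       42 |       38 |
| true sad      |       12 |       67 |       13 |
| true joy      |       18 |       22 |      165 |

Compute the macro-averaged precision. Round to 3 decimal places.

Per-class precision (TP/(TP+FP)):
  disgust: TP=56, FP=12+18=30 → 56/86 = 0.6512
  sad: TP=67, FP=42+22=64 → 67/131 = 0.5115
  joy: TP=165, FP=38+13=51 → 165/216 = 0.7639
Macro-precision = mean = (0.6512 + 0.5115 + 0.7639) / 3 = 0.642

0.642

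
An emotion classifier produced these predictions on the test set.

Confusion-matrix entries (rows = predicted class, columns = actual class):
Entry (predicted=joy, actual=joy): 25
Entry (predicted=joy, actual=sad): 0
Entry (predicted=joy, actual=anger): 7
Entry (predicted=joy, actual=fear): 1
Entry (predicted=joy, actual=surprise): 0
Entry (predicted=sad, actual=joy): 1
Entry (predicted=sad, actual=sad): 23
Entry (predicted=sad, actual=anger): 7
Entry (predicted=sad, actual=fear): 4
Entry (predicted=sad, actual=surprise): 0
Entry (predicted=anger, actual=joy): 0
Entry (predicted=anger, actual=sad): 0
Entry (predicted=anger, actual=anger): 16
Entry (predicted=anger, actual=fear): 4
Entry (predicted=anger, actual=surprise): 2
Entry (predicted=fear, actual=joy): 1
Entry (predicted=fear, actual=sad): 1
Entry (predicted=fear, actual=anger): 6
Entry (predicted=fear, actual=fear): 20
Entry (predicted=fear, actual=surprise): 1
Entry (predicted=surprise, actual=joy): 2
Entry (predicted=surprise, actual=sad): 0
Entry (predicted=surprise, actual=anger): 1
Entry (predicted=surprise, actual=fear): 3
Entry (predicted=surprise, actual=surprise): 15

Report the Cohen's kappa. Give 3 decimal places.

0.634

Observed agreement pₒ = trace/N = 99/140 = 0.7071
Expected agreement pₑ = Σ (rowᵢ·colᵢ)/N² = (29·33 + 24·35 + 37·22 + 32·29 + 18·21)/140² = 0.1998
κ = (pₒ − pₑ)/(1 − pₑ) = (0.7071 − 0.1998)/(1 − 0.1998) = 0.634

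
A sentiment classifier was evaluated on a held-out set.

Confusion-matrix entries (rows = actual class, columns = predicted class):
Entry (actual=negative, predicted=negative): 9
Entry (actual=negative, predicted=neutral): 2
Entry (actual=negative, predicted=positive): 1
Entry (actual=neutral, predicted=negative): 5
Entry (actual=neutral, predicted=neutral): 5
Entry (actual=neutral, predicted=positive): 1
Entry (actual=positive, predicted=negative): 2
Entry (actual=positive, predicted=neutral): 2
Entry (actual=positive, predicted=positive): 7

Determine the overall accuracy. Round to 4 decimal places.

Accuracy = trace / total = (9+5+7=21) / 34 = 21/34 = 0.6176

0.6176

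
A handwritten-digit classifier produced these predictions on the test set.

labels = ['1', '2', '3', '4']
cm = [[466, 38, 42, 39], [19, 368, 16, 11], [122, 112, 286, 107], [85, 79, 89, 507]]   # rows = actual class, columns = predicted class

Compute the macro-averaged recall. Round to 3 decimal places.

Per-class recall (TP/(TP+FN)):
  1: TP=466, FN=38+42+39=119 → 466/585 = 0.7966
  2: TP=368, FN=19+16+11=46 → 368/414 = 0.8889
  3: TP=286, FN=122+112+107=341 → 286/627 = 0.4561
  4: TP=507, FN=85+79+89=253 → 507/760 = 0.6671
Macro-recall = mean = (0.7966 + 0.8889 + 0.4561 + 0.6671) / 4 = 0.702

0.702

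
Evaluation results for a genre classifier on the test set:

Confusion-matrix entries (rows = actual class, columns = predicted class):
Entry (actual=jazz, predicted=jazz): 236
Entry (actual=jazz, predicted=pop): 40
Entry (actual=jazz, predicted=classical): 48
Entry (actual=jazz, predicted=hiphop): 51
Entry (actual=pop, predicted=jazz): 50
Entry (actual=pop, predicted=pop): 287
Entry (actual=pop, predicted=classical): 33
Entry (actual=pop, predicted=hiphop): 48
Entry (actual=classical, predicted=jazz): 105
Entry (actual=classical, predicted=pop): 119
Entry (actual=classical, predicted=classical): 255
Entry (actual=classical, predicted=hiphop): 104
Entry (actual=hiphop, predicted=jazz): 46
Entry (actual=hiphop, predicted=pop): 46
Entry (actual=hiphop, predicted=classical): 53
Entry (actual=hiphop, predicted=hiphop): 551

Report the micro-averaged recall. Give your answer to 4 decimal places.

0.6414

Micro-averaging pools counts across classes: ΣTP=1329, ΣFP=743, ΣFN=743.
Micro-recall = TP/(TP+FN) on pooled counts = 0.6414 (equals overall accuracy in single-label multiclass).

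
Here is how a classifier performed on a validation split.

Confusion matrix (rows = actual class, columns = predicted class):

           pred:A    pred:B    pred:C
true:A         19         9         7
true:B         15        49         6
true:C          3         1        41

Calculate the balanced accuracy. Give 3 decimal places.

0.718

Balanced accuracy = mean of per-class recall.
  A: recall = 19/35 = 0.5429
  B: recall = 49/70 = 0.7000
  C: recall = 41/45 = 0.9111
Mean = (0.5429 + 0.7000 + 0.9111) / 3 = 0.718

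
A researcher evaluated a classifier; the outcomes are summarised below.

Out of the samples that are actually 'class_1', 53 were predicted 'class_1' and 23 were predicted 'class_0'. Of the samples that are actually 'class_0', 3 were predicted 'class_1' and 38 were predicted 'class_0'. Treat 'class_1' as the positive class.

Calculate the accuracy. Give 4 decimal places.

Accuracy = (TP+TN)/N = (53+38)/117 = 0.7778

0.7778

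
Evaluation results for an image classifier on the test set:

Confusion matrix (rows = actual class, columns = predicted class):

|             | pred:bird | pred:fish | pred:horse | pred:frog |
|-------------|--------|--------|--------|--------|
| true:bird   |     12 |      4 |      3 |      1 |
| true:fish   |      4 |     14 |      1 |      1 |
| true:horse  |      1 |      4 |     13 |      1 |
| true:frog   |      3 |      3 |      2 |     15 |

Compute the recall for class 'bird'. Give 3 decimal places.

Take TP from the diagonal, FP from the rest of the 'bird' prediction marginal, FN from the rest of the 'bird' actual marginal.
recall = TP/(TP+FN).
bird: TP=12, FN=4+3+1=8 → 12/20 = 0.6000

0.600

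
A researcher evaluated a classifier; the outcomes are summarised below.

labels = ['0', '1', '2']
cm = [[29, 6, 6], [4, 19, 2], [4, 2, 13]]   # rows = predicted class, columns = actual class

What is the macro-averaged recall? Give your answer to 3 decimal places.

0.702

Per-class recall (TP/(TP+FN)):
  0: TP=29, FN=4+4=8 → 29/37 = 0.7838
  1: TP=19, FN=6+2=8 → 19/27 = 0.7037
  2: TP=13, FN=6+2=8 → 13/21 = 0.6190
Macro-recall = mean = (0.7838 + 0.7037 + 0.6190) / 3 = 0.702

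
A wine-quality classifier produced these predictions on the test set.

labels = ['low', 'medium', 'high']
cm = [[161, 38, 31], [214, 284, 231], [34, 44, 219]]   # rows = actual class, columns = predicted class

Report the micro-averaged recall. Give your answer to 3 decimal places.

0.529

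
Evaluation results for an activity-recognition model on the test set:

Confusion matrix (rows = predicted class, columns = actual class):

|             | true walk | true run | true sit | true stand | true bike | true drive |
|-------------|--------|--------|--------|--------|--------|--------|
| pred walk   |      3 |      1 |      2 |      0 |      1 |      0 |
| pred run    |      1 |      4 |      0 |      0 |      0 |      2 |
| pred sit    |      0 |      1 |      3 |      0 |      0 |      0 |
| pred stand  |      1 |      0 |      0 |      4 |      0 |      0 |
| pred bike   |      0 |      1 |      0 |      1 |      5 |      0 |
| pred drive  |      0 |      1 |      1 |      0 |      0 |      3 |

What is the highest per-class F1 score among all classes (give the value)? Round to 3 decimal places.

Per-class F1 score (2·TP/(2·TP+FP+FN)):
  walk: TP=3, FP=1+2+0+1+0=4, FN=1+0+1+0+0=2 → 6/12 = 0.5000
  run: TP=4, FP=1+0+0+0+2=3, FN=1+1+0+1+1=4 → 8/15 = 0.5333
  sit: TP=3, FP=0+1+0+0+0=1, FN=2+0+0+0+1=3 → 6/10 = 0.6000
  stand: TP=4, FP=1+0+0+0+0=1, FN=0+0+0+1+0=1 → 8/10 = 0.8000
  bike: TP=5, FP=0+1+0+1+0=2, FN=1+0+0+0+0=1 → 10/13 = 0.7692
  drive: TP=3, FP=0+1+1+0+0=2, FN=0+2+0+0+0=2 → 6/10 = 0.6000
Highest is class 'stand' with F1 score = 0.800.

0.800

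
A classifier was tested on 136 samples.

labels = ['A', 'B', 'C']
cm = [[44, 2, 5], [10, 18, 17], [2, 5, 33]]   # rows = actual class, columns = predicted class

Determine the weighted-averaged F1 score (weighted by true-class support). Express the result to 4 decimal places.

Per-class F1 score (2·TP/(2·TP+FP+FN)):
  A: TP=44, FP=10+2=12, FN=2+5=7 → 88/107 = 0.82243
  B: TP=18, FP=2+5=7, FN=10+17=27 → 36/70 = 0.51429
  C: TP=33, FP=5+17=22, FN=2+5=7 → 66/95 = 0.69474
Weighted-F1 score = Σ (supportᵢ/N)·F1 scoreᵢ with N=136: (51/136)·0.82243 + (45/136)·0.51429 + (40/136)·0.69474 = 0.6829

0.6829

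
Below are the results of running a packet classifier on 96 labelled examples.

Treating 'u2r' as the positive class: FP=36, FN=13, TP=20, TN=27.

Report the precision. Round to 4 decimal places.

Precision = TP/(TP+FP) = 20/(20+36) = 20/56 = 0.3571

0.3571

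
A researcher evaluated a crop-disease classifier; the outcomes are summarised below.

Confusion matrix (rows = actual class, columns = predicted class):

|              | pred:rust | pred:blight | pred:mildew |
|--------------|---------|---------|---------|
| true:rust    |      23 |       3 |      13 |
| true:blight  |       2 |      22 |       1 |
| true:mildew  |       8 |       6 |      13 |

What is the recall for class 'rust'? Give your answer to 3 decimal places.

0.590

Take TP from the diagonal, FP from the rest of the 'rust' prediction marginal, FN from the rest of the 'rust' actual marginal.
recall = TP/(TP+FN).
rust: TP=23, FN=3+13=16 → 23/39 = 0.5897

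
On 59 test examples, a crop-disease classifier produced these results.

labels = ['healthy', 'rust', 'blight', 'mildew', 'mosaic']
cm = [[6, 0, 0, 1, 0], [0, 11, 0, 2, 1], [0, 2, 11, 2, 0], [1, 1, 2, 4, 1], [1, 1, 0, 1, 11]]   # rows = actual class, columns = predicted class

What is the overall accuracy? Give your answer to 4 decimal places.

0.7288

Accuracy = trace / total = (6+11+11+4+11=43) / 59 = 43/59 = 0.7288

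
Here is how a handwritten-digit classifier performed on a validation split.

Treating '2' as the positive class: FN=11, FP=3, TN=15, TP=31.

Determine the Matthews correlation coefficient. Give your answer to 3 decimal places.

0.528

MCC = (TP·TN − FP·FN) / √((TP+FP)(TP+FN)(TN+FP)(TN+FN))
Numerator = 31·15 − 3·11 = 432
Denominator = √(34·42·18·26) = √668304 = 817.4986
MCC = 432 / 817.4986 = 0.528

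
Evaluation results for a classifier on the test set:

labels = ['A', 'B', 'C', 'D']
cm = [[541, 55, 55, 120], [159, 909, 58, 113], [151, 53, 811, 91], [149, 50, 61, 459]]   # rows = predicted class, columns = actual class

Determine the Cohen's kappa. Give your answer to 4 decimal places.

Observed agreement pₒ = trace/N = 2720/3835 = 0.70926
Expected agreement pₑ = Σ (rowᵢ·colᵢ)/N² = (1000·771 + 1067·1239 + 985·1106 + 783·719)/3835² = 0.25466
κ = (pₒ − pₑ)/(1 − pₑ) = (0.70926 − 0.25466)/(1 − 0.25466) = 0.6099

0.6099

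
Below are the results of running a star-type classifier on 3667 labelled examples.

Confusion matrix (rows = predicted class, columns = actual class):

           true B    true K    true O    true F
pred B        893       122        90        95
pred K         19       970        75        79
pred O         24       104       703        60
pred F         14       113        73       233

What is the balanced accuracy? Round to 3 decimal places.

Balanced accuracy = mean of per-class recall.
  B: recall = 893/950 = 0.9400
  K: recall = 970/1309 = 0.7410
  O: recall = 703/941 = 0.7471
  F: recall = 233/467 = 0.4989
Mean = (0.9400 + 0.7410 + 0.7471 + 0.4989) / 4 = 0.732

0.732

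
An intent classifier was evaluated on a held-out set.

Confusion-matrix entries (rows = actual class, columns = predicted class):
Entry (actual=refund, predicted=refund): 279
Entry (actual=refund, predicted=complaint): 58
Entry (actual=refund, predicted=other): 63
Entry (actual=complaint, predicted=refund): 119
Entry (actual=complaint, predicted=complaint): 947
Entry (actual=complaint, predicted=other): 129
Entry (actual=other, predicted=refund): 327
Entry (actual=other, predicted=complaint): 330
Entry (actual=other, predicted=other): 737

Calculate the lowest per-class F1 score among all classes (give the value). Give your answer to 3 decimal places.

0.496

Per-class F1 score (2·TP/(2·TP+FP+FN)):
  refund: TP=279, FP=119+327=446, FN=58+63=121 → 558/1125 = 0.4960
  complaint: TP=947, FP=58+330=388, FN=119+129=248 → 1894/2530 = 0.7486
  other: TP=737, FP=63+129=192, FN=327+330=657 → 1474/2323 = 0.6345
Lowest is class 'refund' with F1 score = 0.496.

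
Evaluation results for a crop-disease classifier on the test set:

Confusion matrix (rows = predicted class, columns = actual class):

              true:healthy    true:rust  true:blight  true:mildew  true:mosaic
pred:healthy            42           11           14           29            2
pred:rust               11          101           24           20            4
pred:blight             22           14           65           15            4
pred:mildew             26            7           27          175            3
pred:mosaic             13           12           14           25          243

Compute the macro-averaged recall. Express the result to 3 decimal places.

0.626

Per-class recall (TP/(TP+FN)):
  healthy: TP=42, FN=11+22+26+13=72 → 42/114 = 0.3684
  rust: TP=101, FN=11+14+7+12=44 → 101/145 = 0.6966
  blight: TP=65, FN=14+24+27+14=79 → 65/144 = 0.4514
  mildew: TP=175, FN=29+20+15+25=89 → 175/264 = 0.6629
  mosaic: TP=243, FN=2+4+4+3=13 → 243/256 = 0.9492
Macro-recall = mean = (0.3684 + 0.6966 + 0.4514 + 0.6629 + 0.9492) / 5 = 0.626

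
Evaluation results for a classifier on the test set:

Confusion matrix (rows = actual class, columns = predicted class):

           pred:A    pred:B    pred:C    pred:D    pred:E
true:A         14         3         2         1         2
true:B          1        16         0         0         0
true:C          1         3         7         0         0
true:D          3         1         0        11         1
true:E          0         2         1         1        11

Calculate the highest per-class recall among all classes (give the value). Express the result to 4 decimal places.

Per-class recall (TP/(TP+FN)):
  A: TP=14, FN=3+2+1+2=8 → 14/22 = 0.63636
  B: TP=16, FN=1+0+0+0=1 → 16/17 = 0.94118
  C: TP=7, FN=1+3+0+0=4 → 7/11 = 0.63636
  D: TP=11, FN=3+1+0+1=5 → 11/16 = 0.68750
  E: TP=11, FN=0+2+1+1=4 → 11/15 = 0.73333
Highest is class 'B' with recall = 0.9412.

0.9412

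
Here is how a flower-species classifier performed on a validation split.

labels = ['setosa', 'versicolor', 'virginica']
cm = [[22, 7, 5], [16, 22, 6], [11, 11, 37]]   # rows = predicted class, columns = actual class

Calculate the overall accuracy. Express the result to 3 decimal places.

0.591

Accuracy = trace / total = (22+22+37=81) / 137 = 81/137 = 0.591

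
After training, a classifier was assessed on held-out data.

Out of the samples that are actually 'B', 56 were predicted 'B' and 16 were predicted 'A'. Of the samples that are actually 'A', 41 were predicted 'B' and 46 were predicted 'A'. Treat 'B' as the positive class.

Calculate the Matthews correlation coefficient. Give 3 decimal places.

0.313

MCC = (TP·TN − FP·FN) / √((TP+FP)(TP+FN)(TN+FP)(TN+FN))
Numerator = 56·46 − 41·16 = 1920
Denominator = √(97·72·87·62) = √37671696 = 6137.7273
MCC = 1920 / 6137.7273 = 0.313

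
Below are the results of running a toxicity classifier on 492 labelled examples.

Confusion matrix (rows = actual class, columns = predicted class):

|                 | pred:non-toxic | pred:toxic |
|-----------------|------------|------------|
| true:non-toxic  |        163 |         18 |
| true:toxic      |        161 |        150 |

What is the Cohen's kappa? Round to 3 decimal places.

Observed agreement pₒ = trace/N = 313/492 = 0.6362
Expected agreement pₑ = Σ (rowᵢ·colᵢ)/N² = (181·324 + 311·168)/492² = 0.4581
κ = (pₒ − pₑ)/(1 − pₑ) = (0.6362 − 0.4581)/(1 − 0.4581) = 0.329

0.329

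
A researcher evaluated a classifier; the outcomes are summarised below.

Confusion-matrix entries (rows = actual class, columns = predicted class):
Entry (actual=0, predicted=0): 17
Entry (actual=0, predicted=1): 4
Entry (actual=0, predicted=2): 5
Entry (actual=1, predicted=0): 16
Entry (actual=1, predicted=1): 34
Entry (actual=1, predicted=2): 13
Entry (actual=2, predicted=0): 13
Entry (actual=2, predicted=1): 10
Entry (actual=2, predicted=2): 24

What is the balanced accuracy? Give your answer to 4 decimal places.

0.5681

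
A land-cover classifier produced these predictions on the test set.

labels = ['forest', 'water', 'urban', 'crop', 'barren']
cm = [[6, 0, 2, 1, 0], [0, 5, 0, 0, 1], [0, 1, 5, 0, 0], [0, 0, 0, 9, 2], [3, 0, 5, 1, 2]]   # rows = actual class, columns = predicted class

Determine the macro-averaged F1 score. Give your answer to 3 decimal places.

0.625

Per-class F1 score (2·TP/(2·TP+FP+FN)):
  forest: TP=6, FP=0+0+0+3=3, FN=0+2+1+0=3 → 12/18 = 0.6667
  water: TP=5, FP=0+1+0+0=1, FN=0+0+0+1=1 → 10/12 = 0.8333
  urban: TP=5, FP=2+0+0+5=7, FN=0+1+0+0=1 → 10/18 = 0.5556
  crop: TP=9, FP=1+0+0+1=2, FN=0+0+0+2=2 → 18/22 = 0.8182
  barren: TP=2, FP=0+1+0+2=3, FN=3+0+5+1=9 → 4/16 = 0.2500
Macro-F1 score = mean = (0.6667 + 0.8333 + 0.5556 + 0.8182 + 0.2500) / 5 = 0.625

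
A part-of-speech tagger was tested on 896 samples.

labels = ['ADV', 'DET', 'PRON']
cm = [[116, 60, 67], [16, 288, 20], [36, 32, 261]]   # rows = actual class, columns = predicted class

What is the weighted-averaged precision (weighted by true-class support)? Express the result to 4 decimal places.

Per-class precision (TP/(TP+FP)):
  ADV: TP=116, FP=16+36=52 → 116/168 = 0.69048
  DET: TP=288, FP=60+32=92 → 288/380 = 0.75789
  PRON: TP=261, FP=67+20=87 → 261/348 = 0.75000
Weighted-precision = Σ (supportᵢ/N)·precisionᵢ with N=896: (243/896)·0.69048 + (324/896)·0.75789 + (329/896)·0.75000 = 0.7367

0.7367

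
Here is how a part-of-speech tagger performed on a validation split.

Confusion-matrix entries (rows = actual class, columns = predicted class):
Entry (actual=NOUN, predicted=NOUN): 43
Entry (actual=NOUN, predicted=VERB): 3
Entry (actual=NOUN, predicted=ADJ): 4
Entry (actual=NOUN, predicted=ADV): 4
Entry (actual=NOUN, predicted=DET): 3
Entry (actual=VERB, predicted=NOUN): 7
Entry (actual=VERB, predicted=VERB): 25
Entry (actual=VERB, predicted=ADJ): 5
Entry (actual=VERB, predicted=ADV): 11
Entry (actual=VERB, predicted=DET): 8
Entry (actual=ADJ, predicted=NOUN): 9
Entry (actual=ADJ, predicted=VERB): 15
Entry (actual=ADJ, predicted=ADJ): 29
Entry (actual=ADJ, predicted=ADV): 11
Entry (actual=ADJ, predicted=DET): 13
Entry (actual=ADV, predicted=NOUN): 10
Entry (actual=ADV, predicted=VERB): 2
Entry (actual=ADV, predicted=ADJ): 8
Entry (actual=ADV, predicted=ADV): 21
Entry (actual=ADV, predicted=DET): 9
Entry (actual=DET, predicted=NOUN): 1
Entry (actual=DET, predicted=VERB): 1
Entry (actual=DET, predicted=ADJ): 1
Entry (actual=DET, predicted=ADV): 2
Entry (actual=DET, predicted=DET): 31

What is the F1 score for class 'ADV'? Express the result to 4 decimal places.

One-vs-rest for 'ADV': TP = diagonal; FP = other classes predicted 'ADV'; FN = 'ADV' predicted as other.
F1 score = 2·TP/(2·TP+FP+FN).
ADV: TP=21, FP=4+11+11+2=28, FN=10+2+8+9=29 → 42/99 = 0.42424

0.4242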